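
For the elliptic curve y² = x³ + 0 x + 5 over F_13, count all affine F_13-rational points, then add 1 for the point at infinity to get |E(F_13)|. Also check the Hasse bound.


Affine points = {(2, 0), (4, 2), (4, 11), (5, 0), (6, 0), (7, 6), (7, 7), (8, 6), (8, 7), (10, 2), (10, 11), (11, 6), (11, 7), (12, 2), (12, 11)}; affine count = 15; |E(F_13)| = 16.

Discriminant check: Δ ∝ 4a³ + 27b² = 4·0³ + 27·5² = 4·0 + 27·25 ≡ 12 (mod 13). Nonzero ⇒ E is nonsingular.
For each x ∈ F_13, compute rhs = x³ + 0·x + 5 mod 13, then count y ∈ F_13 with y² ≡ rhs.
  x = 0: rhs = 5, matching y values: none (0 points).
  x = 1: rhs = 6, matching y values: none (0 points).
  x = 2: rhs = 0, matching y values: 0 (1 points).
  x = 3: rhs = 6, matching y values: none (0 points).
  x = 4: rhs = 4, matching y values: 2, 11 (2 points).
  x = 5: rhs = 0, matching y values: 0 (1 points).
  x = 6: rhs = 0, matching y values: 0 (1 points).
  x = 7: rhs = 10, matching y values: 6, 7 (2 points).
  x = 8: rhs = 10, matching y values: 6, 7 (2 points).
  x = 9: rhs = 6, matching y values: none (0 points).
  x = 10: rhs = 4, matching y values: 2, 11 (2 points).
  x = 11: rhs = 10, matching y values: 6, 7 (2 points).
  x = 12: rhs = 4, matching y values: 2, 11 (2 points).
Total affine count: 15.
Full point count |E(F_13)| = 15 + 1 = 16.
Hasse bound: |16 − (13+1)| = |2| = 2 ≤ 2√13 ≈ 7.2111 ✓.


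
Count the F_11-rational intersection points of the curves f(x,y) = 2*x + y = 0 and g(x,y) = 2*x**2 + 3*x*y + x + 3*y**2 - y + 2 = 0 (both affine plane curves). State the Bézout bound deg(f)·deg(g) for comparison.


Common zeros: {(6, 10)}; count = 1; Bézout bound = 2.

deg(f) = 1, deg(g) = 2, so Bézout bound = 2.
Scan x ∈ F_11. For each x, list the y ∈ F_11 with f(x, y) ≡ 0 and those with g(x, y) ≡ 0 (mod 11); the common zeros in that column are the intersection.
  x = 0: f ≡ 0 at y ∈ {0}; g ≡ 0 at y ∈ ∅; common: ∅.
  x = 1: f ≡ 0 at y ∈ {9}; g ≡ 0 at y ∈ ∅; common: ∅.
  x = 2: f ≡ 0 at y ∈ {7}; g ≡ 0 at y ∈ ∅; common: ∅.
  x = 3: f ≡ 0 at y ∈ {5}; g ≡ 0 at y ∈ ∅; common: ∅.
  x = 4: f ≡ 0 at y ∈ {3}; g ≡ 0 at y ∈ ∅; common: ∅.
  x = 5: f ≡ 0 at y ∈ {1}; g ≡ 0 at y ∈ ∅; common: ∅.
  x = 6: f ≡ 0 at y ∈ {10}; g ≡ 0 at y ∈ {10}; common: {10}.
  x = 7: f ≡ 0 at y ∈ {8}; g ≡ 0 at y ∈ ∅; common: ∅.
  x = 8: f ≡ 0 at y ∈ {6}; g ≡ 0 at y ∈ ∅; common: ∅.
  x = 9: f ≡ 0 at y ∈ {4}; g ≡ 0 at y ∈ ∅; common: ∅.
  x = 10: f ≡ 0 at y ∈ {2}; g ≡ 0 at y ∈ ∅; common: ∅.
Collecting: common zeros = {(6, 10)}, so the count is 1.
Comparison with the Bézout bound: 1 ≤ 2 = deg(f)·deg(g), as expected for curves with no common component (the affine F_11-count falls short of the bound because intersections may lie at infinity, over extension fields, or carry multiplicity).


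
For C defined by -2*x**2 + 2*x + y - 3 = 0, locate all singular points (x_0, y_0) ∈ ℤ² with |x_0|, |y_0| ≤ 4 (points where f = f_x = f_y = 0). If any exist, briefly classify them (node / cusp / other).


No singular points in the scanned grid; C is smooth there.

Compute partial derivatives:
  f_x = 2 - 4*x.
  f_y = 1.
f_y = 1 is a nonzero constant, so f_y never vanishes: no point (x, y) can satisfy f = f_x = f_y = 0. In particular no (x, y) ∈ {−4, ..., 4}² is singular; the curve is smooth.


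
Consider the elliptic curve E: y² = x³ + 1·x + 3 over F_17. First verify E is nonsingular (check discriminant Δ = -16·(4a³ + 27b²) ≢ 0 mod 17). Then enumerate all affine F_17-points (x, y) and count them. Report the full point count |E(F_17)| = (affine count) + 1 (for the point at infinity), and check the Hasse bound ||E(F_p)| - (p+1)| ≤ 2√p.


Affine points = {(2, 8), (2, 9), (3, 4), (3, 13), (6, 2), (6, 15), (7, 8), (7, 9), (8, 8), (8, 9), (11, 6), (11, 11), (12, 3), (12, 14), (16, 1), (16, 16)}; affine count = 16; |E(F_17)| = 17.

Discriminant check: Δ ∝ 4a³ + 27b² = 4·1³ + 27·3² = 4·1 + 27·9 ≡ 9 (mod 17). Nonzero ⇒ E is nonsingular.
For each x ∈ F_17, compute rhs = x³ + 1·x + 3 mod 17, then count y ∈ F_17 with y² ≡ rhs.
  x = 0: rhs = 3, matching y values: none (0 points).
  x = 1: rhs = 5, matching y values: none (0 points).
  x = 2: rhs = 13, matching y values: 8, 9 (2 points).
  x = 3: rhs = 16, matching y values: 4, 13 (2 points).
  x = 4: rhs = 3, matching y values: none (0 points).
  x = 5: rhs = 14, matching y values: none (0 points).
  x = 6: rhs = 4, matching y values: 2, 15 (2 points).
  x = 7: rhs = 13, matching y values: 8, 9 (2 points).
  x = 8: rhs = 13, matching y values: 8, 9 (2 points).
  x = 9: rhs = 10, matching y values: none (0 points).
  x = 10: rhs = 10, matching y values: none (0 points).
  x = 11: rhs = 2, matching y values: 6, 11 (2 points).
  x = 12: rhs = 9, matching y values: 3, 14 (2 points).
  x = 13: rhs = 3, matching y values: none (0 points).
  x = 14: rhs = 7, matching y values: none (0 points).
  x = 15: rhs = 10, matching y values: none (0 points).
  x = 16: rhs = 1, matching y values: 1, 16 (2 points).
Total affine count: 16.
Full point count |E(F_17)| = 16 + 1 = 17.
Hasse bound: |17 − (17+1)| = |-1| = 1 ≤ 2√17 ≈ 8.2462 ✓.


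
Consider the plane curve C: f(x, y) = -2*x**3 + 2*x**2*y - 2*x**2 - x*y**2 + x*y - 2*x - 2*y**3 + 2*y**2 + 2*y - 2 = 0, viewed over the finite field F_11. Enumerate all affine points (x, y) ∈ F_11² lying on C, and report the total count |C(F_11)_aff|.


Affine F_11-points: {(0, 1), (0, 10), (1, 6), (2, 2), (2, 4), (2, 5), (3, 4), (5, 5), (7, 6), (8, 5), (8, 6), (8, 8), (9, 4), (10, 0), (10, 9)}; count = 15.

For each of the 121 pairs (x, y) ∈ F_11², evaluate f(x, y) mod 11. Record the zeros.
  x = 0: [0↦9, 1↦0, 2↦5, 3↦1, 4↦9, 5↦6, 6↦2, 7↦7, 8↦9, 9↦7, 10↦0]  zeros at y ∈ {1, 10}
  x = 1: [0↦3, 1↦7, 2↦1, 3↦6, 4↦10, 5↦1, 6↦0, 7↦6, 8↦7, 9↦2, 10↦1]  zeros at y ∈ {6}
  x = 2: [0↦3, 1↦2, 2↦0, 3↦7, 4↦0, 5↦0, 6↦6, 7↦6, 8↦10, 9↦6, 10↦4]  zeros at y ∈ {2, 4, 5}
  x = 3: [0↦8, 1↦6, 2↦1, 3↦3, 4↦0, 5↦2, 6↦8, 7↦6, 8↦6, 9↦7, 10↦8]  zeros at y ∈ {4}
  x = 4: [0↦6, 1↦7, 2↦3, 3↦4, 4↦9, 5↦6, 6↦5, 7↦5, 8↦5, 9↦4, 10↦1]  zeros at y ∈ ∅
  x = 5: [0↦7, 1↦4, 2↦5, 3↦9, 4↦4, 5↦0, 6↦7, 7↦2, 8↦6, 9↦7, 10↦4]  zeros at y ∈ {5}
  x = 6: [0↦10, 1↦7, 2↦6, 3↦6, 4↦6, 5↦5, 6↦2, 7↦7, 8↦8, 9↦4, 10↦5]  zeros at y ∈ ∅
  x = 7: [0↦3, 1↦4, 2↦5, 3↦5, 4↦3, 5↦9, 6↦0, 7↦8, 8↦10, 9↦5, 10↦3]  zeros at y ∈ {6}
  x = 8: [0↦7, 1↦5, 2↦1, 3↦5, 4↦5, 5↦0, 6↦0, 7↦4, 8↦0, 9↦9, 10↦8]  zeros at y ∈ {5, 6, 8}
  x = 9: [0↦10, 1↦9, 2↦4, 3↦5, 4↦0, 5↦10, 6↦1, 7↦5, 8↦10, 9↦4, 10↦8]  zeros at y ∈ {4}
  x = 10: [0↦0, 1↦4, 2↦2, 3↦4, 4↦9, 5↦5, 6↦2, 7↦10, 8↦6, 9↦0, 10↦2]  zeros at y ∈ {0, 9}
Collecting zeros: affine points = {(0, 1), (0, 10), (1, 6), (2, 2), (2, 4), (2, 5), (3, 4), (5, 5), (7, 6), (8, 5), (8, 6), (8, 8), (9, 4), (10, 0), (10, 9)}.
Total count |C(F_11)_aff| = 15.


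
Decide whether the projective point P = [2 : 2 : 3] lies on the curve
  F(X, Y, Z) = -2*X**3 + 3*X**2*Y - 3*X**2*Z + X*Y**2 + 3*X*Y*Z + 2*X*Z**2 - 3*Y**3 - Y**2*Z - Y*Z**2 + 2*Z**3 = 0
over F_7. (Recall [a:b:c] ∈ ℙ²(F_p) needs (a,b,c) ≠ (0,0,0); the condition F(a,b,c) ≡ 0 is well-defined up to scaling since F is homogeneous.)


F(2,2,3) ≡ 3 (mod 7); P is NOT on the curve.

Evaluate F(2, 2, 3) term-by-term (mod 7).
  -2*X**3 ↦ -2·8·1·1 = -16
  3*X**2*Y ↦ 3·4·2·1 = 24
  -3*X**2*Z ↦ -3·4·1·3 = -36
  X*Y**2 ↦ 1·2·4·1 = 8
  3*X*Y*Z ↦ 3·2·2·3 = 36
  2*X*Z**2 ↦ 2·2·1·9 = 36
  -3*Y**3 ↦ -3·1·8·1 = -24
  -Y**2*Z ↦ -1·1·4·3 = -12
  -Y*Z**2 ↦ -1·1·2·9 = -18
  2*Z**3 ↦ 2·1·1·27 = 54
Sum: F(2, 2, 3) = (-16) + (24) + (-36) + (8) + (36) + (36) + (-24) + (-12) + (-18) + (54) = 52.
Reducing mod 7: 52 ≡ 3 (mod 7).
Since F(a, b, c) ≡ 3 ≠ 0 (mod 7), P does NOT lie on the curve.


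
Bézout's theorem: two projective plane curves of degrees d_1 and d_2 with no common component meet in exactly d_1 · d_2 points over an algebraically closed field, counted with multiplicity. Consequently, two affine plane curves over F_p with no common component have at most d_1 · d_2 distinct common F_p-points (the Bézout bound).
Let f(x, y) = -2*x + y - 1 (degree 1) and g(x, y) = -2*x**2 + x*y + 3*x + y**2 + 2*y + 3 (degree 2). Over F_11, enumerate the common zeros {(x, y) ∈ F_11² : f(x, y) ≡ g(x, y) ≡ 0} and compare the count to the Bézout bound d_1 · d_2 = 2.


Common zeros: {(1, 3), (7, 4)}; count = 2; Bézout bound = 2.

deg(f) = 1, deg(g) = 2, so Bézout bound = 2.
Scan x ∈ F_11. For each x, list the y ∈ F_11 with f(x, y) ≡ 0 and those with g(x, y) ≡ 0 (mod 11); the common zeros in that column are the intersection.
  x = 0: f ≡ 0 at y ∈ {1}; g ≡ 0 at y ∈ {2, 7}; common: ∅.
  x = 1: f ≡ 0 at y ∈ {3}; g ≡ 0 at y ∈ {3, 5}; common: {3}.
  x = 2: f ≡ 0 at y ∈ {5}; g ≡ 0 at y ∈ {3, 4}; common: ∅.
  x = 3: f ≡ 0 at y ∈ {7}; g ≡ 0 at y ∈ {1, 5}; common: ∅.
  x = 4: f ≡ 0 at y ∈ {9}; g ≡ 0 at y ∈ {6, 10}; common: ∅.
  x = 5: f ≡ 0 at y ∈ {0}; g ≡ 0 at y ∈ {7, 8}; common: ∅.
  x = 6: f ≡ 0 at y ∈ {2}; g ≡ 0 at y ∈ {6, 8}; common: ∅.
  x = 7: f ≡ 0 at y ∈ {4}; g ≡ 0 at y ∈ {4, 9}; common: {4}.
  x = 8: f ≡ 0 at y ∈ {6}; g ≡ 0 at y ∈ {2, 10}; common: ∅.
  x = 9: f ≡ 0 at y ∈ {8}; g ≡ 0 at y ∈ {0}; common: ∅.
  x = 10: f ≡ 0 at y ∈ {10}; g ≡ 0 at y ∈ {1, 9}; common: ∅.
Collecting: common zeros = {(1, 3), (7, 4)}, so the count is 2.
Comparison with the Bézout bound: 2 ≤ 2 = deg(f)·deg(g), as expected for curves with no common component (the bound is attained).


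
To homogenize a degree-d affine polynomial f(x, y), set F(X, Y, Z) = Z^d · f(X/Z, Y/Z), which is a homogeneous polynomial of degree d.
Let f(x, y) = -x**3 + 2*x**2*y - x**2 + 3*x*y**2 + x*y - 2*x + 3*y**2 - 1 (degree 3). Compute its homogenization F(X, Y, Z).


F(X, Y, Z) = -X**3 + 2*X**2*Y - X**2*Z + 3*X*Y**2 + X*Y*Z - 2*X*Z**2 + 3*Y**2*Z - Z**3

deg(f) = 3.
Substitute x = X/Z, y = Y/Z into f, then multiply by Z^3.
  monomial -1·x^3·y^0 ↦ -1·X^3·Y^0·Z^0.
  monomial 2·x^2·y^1 ↦ 2·X^2·Y^1·Z^0.
  monomial -1·x^2·y^0 ↦ -1·X^2·Y^0·Z^1.
  monomial 3·x^1·y^2 ↦ 3·X^1·Y^2·Z^0.
  monomial 1·x^1·y^1 ↦ 1·X^1·Y^1·Z^1.
  monomial -2·x^1·y^0 ↦ -2·X^1·Y^0·Z^2.
  monomial 3·x^0·y^2 ↦ 3·X^0·Y^2·Z^1.
  monomial -1·x^0·y^0 ↦ -1·X^0·Y^0·Z^3.
Collecting: F(X, Y, Z) = -X**3 + 2*X**2*Y - X**2*Z + 3*X*Y**2 + X*Y*Z - 2*X*Z**2 + 3*Y**2*Z - Z**3.


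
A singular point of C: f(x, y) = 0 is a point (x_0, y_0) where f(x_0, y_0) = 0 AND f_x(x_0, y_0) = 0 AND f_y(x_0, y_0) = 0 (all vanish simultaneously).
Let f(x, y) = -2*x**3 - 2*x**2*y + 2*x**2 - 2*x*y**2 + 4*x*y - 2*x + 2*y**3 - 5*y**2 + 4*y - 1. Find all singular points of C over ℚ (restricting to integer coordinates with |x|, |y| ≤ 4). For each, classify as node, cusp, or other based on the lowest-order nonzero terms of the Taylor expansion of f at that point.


Singular points: {(0, 1)}; classification: cusp.

Compute partial derivatives:
  f_x = -6*x**2 - 4*x*y + 4*x - 2*y**2 + 4*y - 2.
  f_y = -2*x**2 - 4*x*y + 4*x + 6*y**2 - 10*y + 4.
Scan x_0 ∈ {−4, ..., 4}. For each x_0, f_y(x_0, y) is a polynomial in y; find its integer roots y ∈ {−4, ..., 4}, then test f_x and f at those candidates.
  x = -4: f_y(-4, y) = 6*y**2 + 6*y - 44; no integer root y with |y| ≤ 4.
  x = -3: f_y(-3, y) = 6*y**2 + 2*y - 26; no integer root y with |y| ≤ 4.
  x = -2: f_y(-2, y) = 6*y**2 - 2*y - 12; no integer root y with |y| ≤ 4.
  x = -1: f_y(-1, y) = 6*y**2 - 6*y - 2; no integer root y with |y| ≤ 4.
  x = 0: f_y(0, y) = 6*y**2 - 10*y + 4; vanishes at y ∈ {1}. (0, 1): f_x = 0, f = 0 — SINGULAR.
  x = 1: f_y(1, y) = 6*y**2 - 14*y + 6; no integer root y with |y| ≤ 4.
  x = 2: f_y(2, y) = 6*y**2 - 18*y + 4; no integer root y with |y| ≤ 4.
  x = 3: f_y(3, y) = 6*y**2 - 22*y - 2; no integer root y with |y| ≤ 4.
  x = 4: f_y(4, y) = 6*y**2 - 26*y - 12; no integer root y with |y| ≤ 4.
Only singular point on the grid: (0, 1).
Classify: substitute x = 0 + u, y = 1 + v and expand: f = -2*u**3 - 2*u**2*v - 2*u*v**2 + 2*v**3 + v**2.
No constant or linear terms (consistent with a singular point). Quadratic part: v**2. Cubic part: -2*u**3 - 2*u**2*v - 2*u*v**2 + 2*v**3.
The quadratic part v**2 is a perfect square, so there is a single (double) tangent line v = 0, i.e. y = 1. Restricting the cubic part to that line (v = 0) leaves -2*u**3 ≠ 0, so f is not divisible by v and the branch is v² ≈ 2*u**3 to lowest order — this is a cusp.
Classification: cusp.


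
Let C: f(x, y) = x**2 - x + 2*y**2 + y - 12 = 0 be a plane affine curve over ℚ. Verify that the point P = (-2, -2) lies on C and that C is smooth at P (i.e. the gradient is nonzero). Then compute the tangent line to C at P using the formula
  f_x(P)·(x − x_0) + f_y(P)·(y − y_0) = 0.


Tangent line at P: -5*x - 7*y - 24 = 0.

Step 1: f(-2, -2) = 0, so P lies on C.
Step 2: partial derivatives
  f_x(x, y) = 2*x - 1, f_y(x, y) = 4*y + 1.
  f_x(P) = -5, f_y(P) = -7 (gradient nonzero, so P is smooth).
Step 3: tangent line at P: -5·(x − -2) + -7·(y − -2) = 0.
Expanding: -5*x - 7*y - 24 = 0.


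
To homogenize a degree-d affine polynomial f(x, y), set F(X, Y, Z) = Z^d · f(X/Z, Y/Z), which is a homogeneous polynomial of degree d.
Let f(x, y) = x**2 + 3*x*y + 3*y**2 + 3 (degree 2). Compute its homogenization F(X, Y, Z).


F(X, Y, Z) = X**2 + 3*X*Y + 3*Y**2 + 3*Z**2

deg(f) = 2.
Substitute x = X/Z, y = Y/Z into f, then multiply by Z^2.
  monomial 1·x^2·y^0 ↦ 1·X^2·Y^0·Z^0.
  monomial 3·x^1·y^1 ↦ 3·X^1·Y^1·Z^0.
  monomial 3·x^0·y^2 ↦ 3·X^0·Y^2·Z^0.
  monomial 3·x^0·y^0 ↦ 3·X^0·Y^0·Z^2.
Collecting: F(X, Y, Z) = X**2 + 3*X*Y + 3*Y**2 + 3*Z**2.


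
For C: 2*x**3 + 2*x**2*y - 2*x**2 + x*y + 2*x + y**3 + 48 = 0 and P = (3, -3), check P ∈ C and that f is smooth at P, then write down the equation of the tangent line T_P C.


Tangent line at P: 5*x + 48*y + 129 = 0.

Step 1: f(3, -3) = 0, so P lies on C.
Step 2: partial derivatives
  f_x(x, y) = 6*x**2 + 4*x*y - 4*x + y + 2, f_y(x, y) = 2*x**2 + x + 3*y**2.
  f_x(P) = 5, f_y(P) = 48 (gradient nonzero, so P is smooth).
Step 3: tangent line at P: 5·(x − 3) + 48·(y − -3) = 0.
Expanding: 5*x + 48*y + 129 = 0.


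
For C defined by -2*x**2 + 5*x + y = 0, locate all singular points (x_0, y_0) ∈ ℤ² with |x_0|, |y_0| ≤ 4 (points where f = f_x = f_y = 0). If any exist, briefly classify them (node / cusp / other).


No singular points in the scanned grid; C is smooth there.

Compute partial derivatives:
  f_x = 5 - 4*x.
  f_y = 1.
f_y = 1 is a nonzero constant, so f_y never vanishes: no point (x, y) can satisfy f = f_x = f_y = 0. In particular no (x, y) ∈ {−4, ..., 4}² is singular; the curve is smooth.


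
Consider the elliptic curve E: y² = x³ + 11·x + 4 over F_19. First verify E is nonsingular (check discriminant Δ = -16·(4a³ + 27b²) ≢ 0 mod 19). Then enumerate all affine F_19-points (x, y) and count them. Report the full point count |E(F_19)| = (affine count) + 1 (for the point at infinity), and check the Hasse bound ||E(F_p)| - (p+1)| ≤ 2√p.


Affine points = {(0, 2), (0, 17), (1, 4), (1, 15), (3, 8), (3, 11), (4, 6), (4, 13), (6, 1), (6, 18), (7, 5), (7, 14), (13, 8), (13, 11), (16, 1), (16, 18), (18, 7), (18, 12)}; affine count = 18; |E(F_19)| = 19.

Discriminant check: Δ ∝ 4a³ + 27b² = 4·11³ + 27·4² = 4·1331 + 27·16 ≡ 18 (mod 19). Nonzero ⇒ E is nonsingular.
For each x ∈ F_19, compute rhs = x³ + 11·x + 4 mod 19, then count y ∈ F_19 with y² ≡ rhs.
  x = 0: rhs = 4, matching y values: 2, 17 (2 points).
  x = 1: rhs = 16, matching y values: 4, 15 (2 points).
  x = 2: rhs = 15, matching y values: none (0 points).
  x = 3: rhs = 7, matching y values: 8, 11 (2 points).
  x = 4: rhs = 17, matching y values: 6, 13 (2 points).
  x = 5: rhs = 13, matching y values: none (0 points).
  x = 6: rhs = 1, matching y values: 1, 18 (2 points).
  x = 7: rhs = 6, matching y values: 5, 14 (2 points).
  x = 8: rhs = 15, matching y values: none (0 points).
  x = 9: rhs = 15, matching y values: none (0 points).
  x = 10: rhs = 12, matching y values: none (0 points).
  x = 11: rhs = 12, matching y values: none (0 points).
  x = 12: rhs = 2, matching y values: none (0 points).
  x = 13: rhs = 7, matching y values: 8, 11 (2 points).
  x = 14: rhs = 14, matching y values: none (0 points).
  x = 15: rhs = 10, matching y values: none (0 points).
  x = 16: rhs = 1, matching y values: 1, 18 (2 points).
  x = 17: rhs = 12, matching y values: none (0 points).
  x = 18: rhs = 11, matching y values: 7, 12 (2 points).
Total affine count: 18.
Full point count |E(F_19)| = 18 + 1 = 19.
Hasse bound: |19 − (19+1)| = |-1| = 1 ≤ 2√19 ≈ 8.7178 ✓.


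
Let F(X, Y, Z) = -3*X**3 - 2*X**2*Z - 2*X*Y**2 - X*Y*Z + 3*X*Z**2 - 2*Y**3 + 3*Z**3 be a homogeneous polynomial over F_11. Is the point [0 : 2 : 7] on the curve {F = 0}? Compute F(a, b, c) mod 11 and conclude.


F(0,2,7) ≡ 1 (mod 11); P is NOT on the curve.

Evaluate F(0, 2, 7) term-by-term (mod 11).
  -3*X**3 ↦ -3·0·1·1 = 0
  -2*X**2*Z ↦ -2·0·1·7 = 0
  -2*X*Y**2 ↦ -2·0·4·1 = 0
  -X*Y*Z ↦ -1·0·2·7 = 0
  3*X*Z**2 ↦ 3·0·1·49 = 0
  -2*Y**3 ↦ -2·1·8·1 = -16
  3*Z**3 ↦ 3·1·1·343 = 1029
Sum: F(0, 2, 7) = (0) + (0) + (0) + (0) + (0) + (-16) + (1029) = 1013.
Reducing mod 11: 1013 ≡ 1 (mod 11).
Since F(a, b, c) ≡ 1 ≠ 0 (mod 11), P does NOT lie on the curve.


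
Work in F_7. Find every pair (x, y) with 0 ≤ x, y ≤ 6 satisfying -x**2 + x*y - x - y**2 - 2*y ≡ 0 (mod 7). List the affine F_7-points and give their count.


Affine F_7-points: {(0, 0), (0, 5), (1, 3), (2, 1), (2, 6), (3, 2), (3, 6), (4, 4), (4, 5), (5, 1), (5, 2), (6, 0), (6, 4)}; count = 13.

For each of the 49 pairs (x, y) ∈ F_7², evaluate f(x, y) mod 7. Record the zeros.
  x = 0: [0↦0, 1↦4, 2↦6, 3↦6, 4↦4, 5↦0, 6↦1]  zeros at y ∈ {0, 5}
  x = 1: [0↦5, 1↦3, 2↦6, 3↦0, 4↦6, 5↦3, 6↦5]  zeros at y ∈ {3}
  x = 2: [0↦1, 1↦0, 2↦4, 3↦6, 4↦6, 5↦4, 6↦0]  zeros at y ∈ {1, 6}
  x = 3: [0↦2, 1↦2, 2↦0, 3↦3, 4↦4, 5↦3, 6↦0]  zeros at y ∈ {2, 6}
  x = 4: [0↦1, 1↦2, 2↦1, 3↦5, 4↦0, 5↦0, 6↦5]  zeros at y ∈ {4, 5}
  x = 5: [0↦5, 1↦0, 2↦0, 3↦5, 4↦1, 5↦2, 6↦1]  zeros at y ∈ {1, 2}
  x = 6: [0↦0, 1↦3, 2↦4, 3↦3, 4↦0, 5↦2, 6↦2]  zeros at y ∈ {0, 4}
Collecting zeros: affine points = {(0, 0), (0, 5), (1, 3), (2, 1), (2, 6), (3, 2), (3, 6), (4, 4), (4, 5), (5, 1), (5, 2), (6, 0), (6, 4)}.
Total count |C(F_7)_aff| = 13.


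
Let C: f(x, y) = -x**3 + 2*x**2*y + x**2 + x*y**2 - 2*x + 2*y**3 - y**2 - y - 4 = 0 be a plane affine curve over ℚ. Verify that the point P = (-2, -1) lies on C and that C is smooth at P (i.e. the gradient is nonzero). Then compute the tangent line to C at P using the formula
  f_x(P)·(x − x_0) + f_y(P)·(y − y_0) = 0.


Tangent line at P: -9*x + 19*y + 1 = 0.

Step 1: f(-2, -1) = 0, so P lies on C.
Step 2: partial derivatives
  f_x(x, y) = -3*x**2 + 4*x*y + 2*x + y**2 - 2, f_y(x, y) = 2*x**2 + 2*x*y + 6*y**2 - 2*y - 1.
  f_x(P) = -9, f_y(P) = 19 (gradient nonzero, so P is smooth).
Step 3: tangent line at P: -9·(x − -2) + 19·(y − -1) = 0.
Expanding: -9*x + 19*y + 1 = 0.


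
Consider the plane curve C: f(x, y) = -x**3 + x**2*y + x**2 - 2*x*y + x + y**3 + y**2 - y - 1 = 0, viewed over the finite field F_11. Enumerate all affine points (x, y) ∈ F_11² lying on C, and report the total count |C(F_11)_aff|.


Affine F_11-points: {(0, 1), (0, 10), (1, 0), (1, 1), (1, 9), (3, 2), (4, 7), (5, 10), (6, 10), (8, 3), (8, 9), (9, 3), (10, 0), (10, 4), (10, 6)}; count = 15.

For each of the 121 pairs (x, y) ∈ F_11², evaluate f(x, y) mod 11. Record the zeros.
  x = 0: [0↦10, 1↦0, 2↦9, 3↦10, 4↦9, 5↦1, 6↦3, 7↦10, 8↦6, 9↦8, 10↦0]  zeros at y ∈ {1, 10}
  x = 1: [0↦0, 1↦0, 2↦8, 3↦8, 4↦6, 5↦8, 6↦9, 7↦4, 8↦10, 9↦0, 10↦2]  zeros at y ∈ {0, 1, 9}
  x = 2: [0↦8, 1↦9, 2↦7, 3↦8, 4↦7, 5↦10, 6↦1, 7↦8, 8↦4, 9↦6, 10↦9]  zeros at y ∈ ∅
  x = 3: [0↦6, 1↦10, 2↦0, 3↦4, 4↦6, 5↦1, 6↦6, 7↦5, 8↦4, 9↦9, 10↦4]  zeros at y ∈ {2}
  x = 4: [0↦10, 1↦8, 2↦3, 3↦1, 4↦8, 5↦8, 6↦7, 7↦0, 8↦4, 9↦3, 10↦3]  zeros at y ∈ {7}
  x = 5: [0↦3, 1↦8, 2↦10, 3↦4, 4↦7, 5↦3, 6↦9, 7↦9, 8↦9, 9↦4, 10↦0]  zeros at y ∈ {10}
  x = 6: [0↦1, 1↦4, 2↦4, 3↦7, 4↦8, 5↦2, 6↦6, 7↦4, 8↦2, 9↦6, 10↦0]  zeros at y ∈ {10}
  x = 7: [0↦9, 1↦1, 2↦1, 3↦4, 4↦5, 5↦10, 6↦3, 7↦1, 8↦10, 9↦3, 10↦8]  zeros at y ∈ ∅
  x = 8: [0↦10, 1↦4, 2↦6, 3↦0, 4↦3, 5↦10, 6↦5, 7↦5, 8↦5, 9↦0, 10↦7]  zeros at y ∈ {3, 9}
  x = 9: [0↦9, 1↦7, 2↦2, 3↦0, 4↦7, 5↦7, 6↦6, 7↦10, 8↦3, 9↦2, 10↦2]  zeros at y ∈ {3}
  x = 10: [0↦0, 1↦4, 2↦5, 3↦9, 4↦0, 5↦6, 6↦0, 7↦10, 8↦9, 9↦3, 10↦9]  zeros at y ∈ {0, 4, 6}
Collecting zeros: affine points = {(0, 1), (0, 10), (1, 0), (1, 1), (1, 9), (3, 2), (4, 7), (5, 10), (6, 10), (8, 3), (8, 9), (9, 3), (10, 0), (10, 4), (10, 6)}.
Total count |C(F_11)_aff| = 15.


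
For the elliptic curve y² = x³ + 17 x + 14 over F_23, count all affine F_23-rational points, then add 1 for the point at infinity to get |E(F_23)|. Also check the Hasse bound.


Affine points = {(1, 3), (1, 20), (3, 0), (4, 10), (4, 13), (7, 4), (7, 19), (8, 8), (8, 15), (14, 11), (14, 12), (16, 9), (16, 14), (17, 8), (17, 15), (21, 8), (21, 15)}; affine count = 17; |E(F_23)| = 18.

Discriminant check: Δ ∝ 4a³ + 27b² = 4·17³ + 27·14² = 4·4913 + 27·196 ≡ 12 (mod 23). Nonzero ⇒ E is nonsingular.
For each x ∈ F_23, compute rhs = x³ + 17·x + 14 mod 23, then count y ∈ F_23 with y² ≡ rhs.
  x = 0: rhs = 14, matching y values: none (0 points).
  x = 1: rhs = 9, matching y values: 3, 20 (2 points).
  x = 2: rhs = 10, matching y values: none (0 points).
  x = 3: rhs = 0, matching y values: 0 (1 points).
  x = 4: rhs = 8, matching y values: 10, 13 (2 points).
  x = 5: rhs = 17, matching y values: none (0 points).
  x = 6: rhs = 10, matching y values: none (0 points).
  x = 7: rhs = 16, matching y values: 4, 19 (2 points).
  x = 8: rhs = 18, matching y values: 8, 15 (2 points).
  x = 9: rhs = 22, matching y values: none (0 points).
  x = 10: rhs = 11, matching y values: none (0 points).
  x = 11: rhs = 14, matching y values: none (0 points).
  x = 12: rhs = 14, matching y values: none (0 points).
  x = 13: rhs = 17, matching y values: none (0 points).
  x = 14: rhs = 6, matching y values: 11, 12 (2 points).
  x = 15: rhs = 10, matching y values: none (0 points).
  x = 16: rhs = 12, matching y values: 9, 14 (2 points).
  x = 17: rhs = 18, matching y values: 8, 15 (2 points).
  x = 18: rhs = 11, matching y values: none (0 points).
  x = 19: rhs = 20, matching y values: none (0 points).
  x = 20: rhs = 5, matching y values: none (0 points).
  x = 21: rhs = 18, matching y values: 8, 15 (2 points).
  x = 22: rhs = 19, matching y values: none (0 points).
Total affine count: 17.
Full point count |E(F_23)| = 17 + 1 = 18.
Hasse bound: |18 − (23+1)| = |-6| = 6 ≤ 2√23 ≈ 9.5917 ✓.


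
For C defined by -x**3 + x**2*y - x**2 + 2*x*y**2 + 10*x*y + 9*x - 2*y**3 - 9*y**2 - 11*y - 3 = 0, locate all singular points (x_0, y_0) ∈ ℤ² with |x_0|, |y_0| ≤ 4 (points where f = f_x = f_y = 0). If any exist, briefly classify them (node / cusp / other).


Singular points: {(-1, -2)}; classification: cusp.

Compute partial derivatives:
  f_x = -3*x**2 + 2*x*y - 2*x + 2*y**2 + 10*y + 9.
  f_y = x**2 + 4*x*y + 10*x - 6*y**2 - 18*y - 11.
Scan x_0 ∈ {−4, ..., 4}. For each x_0, f_y(x_0, y) is a polynomial in y; find its integer roots y ∈ {−4, ..., 4}, then test f_x and f at those candidates.
  x = -4: f_y(-4, y) = -6*y**2 - 34*y - 35; no integer root y with |y| ≤ 4.
  x = -3: f_y(-3, y) = -6*y**2 - 30*y - 32; no integer root y with |y| ≤ 4.
  x = -2: f_y(-2, y) = -6*y**2 - 26*y - 27; no integer root y with |y| ≤ 4.
  x = -1: f_y(-1, y) = -6*y**2 - 22*y - 20; vanishes at y ∈ {-2}. (-1, -2): f_x = 0, f = 0 — SINGULAR.
  x = 0: f_y(0, y) = -6*y**2 - 18*y - 11; no integer root y with |y| ≤ 4.
  x = 1: f_y(1, y) = -6*y**2 - 14*y; vanishes at y ∈ {0}. (1, 0): f_x = 4 ≠ 0.
  x = 2: f_y(2, y) = -6*y**2 - 10*y + 13; no integer root y with |y| ≤ 4.
  x = 3: f_y(3, y) = -6*y**2 - 6*y + 28; no integer root y with |y| ≤ 4.
  x = 4: f_y(4, y) = -6*y**2 - 2*y + 45; no integer root y with |y| ≤ 4.
Only singular point on the grid: (-1, -2).
Classify: substitute x = -1 + u, y = -2 + v and expand: f = -u**3 + u**2*v + 2*u*v**2 - 2*v**3 + v**2.
No constant or linear terms (consistent with a singular point). Quadratic part: v**2. Cubic part: -u**3 + u**2*v + 2*u*v**2 - 2*v**3.
The quadratic part v**2 is a perfect square, so there is a single (double) tangent line v = 0, i.e. y = -2. Restricting the cubic part to that line (v = 0) leaves -u**3 ≠ 0, so f is not divisible by v and the branch is v² ≈ u**3 to lowest order — this is a cusp.
Classification: cusp.


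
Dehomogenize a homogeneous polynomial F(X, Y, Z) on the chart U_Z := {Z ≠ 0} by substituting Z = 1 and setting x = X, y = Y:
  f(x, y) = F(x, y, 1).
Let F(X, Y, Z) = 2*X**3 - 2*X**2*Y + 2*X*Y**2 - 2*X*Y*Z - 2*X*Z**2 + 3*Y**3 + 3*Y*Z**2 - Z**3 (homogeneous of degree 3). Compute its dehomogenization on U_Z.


f(x, y) = 2*x**3 - 2*x**2*y + 2*x*y**2 - 2*x*y - 2*x + 3*y**3 + 3*y - 1

On U_Z we set Z = 1. Each monomial c·X^i·Y^j·Z^k in F becomes c·x^i·y^j·1^k = c·x^i·y^j.
Substituting Z = 1: F(X, Y, 1) = 2*x**3 - 2*x**2*y + 2*x*y**2 - 2*x*y - 2*x + 3*y**3 + 3*y - 1.
Note: deg(f) ≤ deg(F) = 3; strict inequality happens when F is divisible by Z (lost terms).


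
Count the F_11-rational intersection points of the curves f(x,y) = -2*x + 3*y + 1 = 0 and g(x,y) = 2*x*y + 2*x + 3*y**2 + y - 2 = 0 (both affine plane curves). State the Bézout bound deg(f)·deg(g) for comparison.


Common zeros: {(9, 2), (10, 10)}; count = 2; Bézout bound = 2.

deg(f) = 1, deg(g) = 2, so Bézout bound = 2.
Scan x ∈ F_11. For each x, list the y ∈ F_11 with f(x, y) ≡ 0 and those with g(x, y) ≡ 0 (mod 11); the common zeros in that column are the intersection.
  x = 0: f ≡ 0 at y ∈ {7}; g ≡ 0 at y ∈ {8, 10}; common: ∅.
  x = 1: f ≡ 0 at y ∈ {4}; g ≡ 0 at y ∈ {0, 10}; common: ∅.
  x = 2: f ≡ 0 at y ∈ {1}; g ≡ 0 at y ∈ {3, 10}; common: ∅.
  x = 3: f ≡ 0 at y ∈ {9}; g ≡ 0 at y ∈ {6, 10}; common: ∅.
  x = 4: f ≡ 0 at y ∈ {6}; g ≡ 0 at y ∈ {9, 10}; common: ∅.
  x = 5: f ≡ 0 at y ∈ {3}; g ≡ 0 at y ∈ {1, 10}; common: ∅.
  x = 6: f ≡ 0 at y ∈ {0}; g ≡ 0 at y ∈ {4, 10}; common: ∅.
  x = 7: f ≡ 0 at y ∈ {8}; g ≡ 0 at y ∈ {7, 10}; common: ∅.
  x = 8: f ≡ 0 at y ∈ {5}; g ≡ 0 at y ∈ {10}; common: ∅.
  x = 9: f ≡ 0 at y ∈ {2}; g ≡ 0 at y ∈ {2, 10}; common: {2}.
  x = 10: f ≡ 0 at y ∈ {10}; g ≡ 0 at y ∈ {5, 10}; common: {10}.
Collecting: common zeros = {(9, 2), (10, 10)}, so the count is 2.
Comparison with the Bézout bound: 2 ≤ 2 = deg(f)·deg(g), as expected for curves with no common component (the bound is attained).


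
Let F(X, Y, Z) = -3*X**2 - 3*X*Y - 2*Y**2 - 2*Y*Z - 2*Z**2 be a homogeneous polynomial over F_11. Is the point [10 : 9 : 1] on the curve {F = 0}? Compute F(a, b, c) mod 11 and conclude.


F(10,9,1) ≡ 7 (mod 11); P is NOT on the curve.

Evaluate F(10, 9, 1) term-by-term (mod 11).
  -3*X**2 ↦ -3·100·1·1 = -300
  -3*X*Y ↦ -3·10·9·1 = -270
  -2*Y**2 ↦ -2·1·81·1 = -162
  -2*Y*Z ↦ -2·1·9·1 = -18
  -2*Z**2 ↦ -2·1·1·1 = -2
Sum: F(10, 9, 1) = (-300) + (-270) + (-162) + (-18) + (-2) = -752.
Reducing mod 11: -752 ≡ 7 (mod 11).
Since F(a, b, c) ≡ 7 ≠ 0 (mod 11), P does NOT lie on the curve.


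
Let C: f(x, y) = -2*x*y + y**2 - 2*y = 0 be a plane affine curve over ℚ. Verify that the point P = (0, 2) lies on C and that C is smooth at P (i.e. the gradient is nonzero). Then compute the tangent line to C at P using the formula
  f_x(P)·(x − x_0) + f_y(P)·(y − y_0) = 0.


Tangent line at P: -4*x + 2*y - 4 = 0.

Step 1: f(0, 2) = 0, so P lies on C.
Step 2: partial derivatives
  f_x(x, y) = -2*y, f_y(x, y) = -2*x + 2*y - 2.
  f_x(P) = -4, f_y(P) = 2 (gradient nonzero, so P is smooth).
Step 3: tangent line at P: -4·(x − 0) + 2·(y − 2) = 0.
Expanding: -4*x + 2*y - 4 = 0.


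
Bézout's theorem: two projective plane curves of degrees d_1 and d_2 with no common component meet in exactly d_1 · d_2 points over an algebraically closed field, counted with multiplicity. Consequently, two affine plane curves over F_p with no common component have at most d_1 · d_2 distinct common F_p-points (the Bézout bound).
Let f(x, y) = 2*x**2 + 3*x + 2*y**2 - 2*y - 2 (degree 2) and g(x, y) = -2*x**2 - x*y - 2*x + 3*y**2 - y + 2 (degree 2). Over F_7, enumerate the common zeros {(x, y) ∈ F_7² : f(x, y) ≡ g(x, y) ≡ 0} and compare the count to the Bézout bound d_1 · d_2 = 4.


Common zeros: ∅; count = 0; Bézout bound = 4.

deg(f) = 2, deg(g) = 2, so Bézout bound = 4.
Scan x ∈ F_7. For each x, list the y ∈ F_7 with f(x, y) ≡ 0 and those with g(x, y) ≡ 0 (mod 7); the common zeros in that column are the intersection.
  x = 0: f ≡ 0 at y ∈ ∅; g ≡ 0 at y ∈ ∅; common: ∅.
  x = 1: f ≡ 0 at y ∈ {2, 6}; g ≡ 0 at y ∈ {5}; common: ∅.
  x = 2: f ≡ 0 at y ∈ ∅; g ≡ 0 at y ∈ ∅; common: ∅.
  x = 3: f ≡ 0 at y ∈ {4}; g ≡ 0 at y ∈ {3}; common: ∅.
  x = 4: f ≡ 0 at y ∈ {0, 1}; g ≡ 0 at y ∈ ∅; common: ∅.
  x = 5: f ≡ 0 at y ∈ {0, 1}; g ≡ 0 at y ∈ {3, 6}; common: ∅.
  x = 6: f ≡ 0 at y ∈ {4}; g ≡ 0 at y ∈ {2, 5}; common: ∅.
Collecting: common zeros = ∅, so the count is 0.
Comparison with the Bézout bound: 0 ≤ 4 = deg(f)·deg(g), as expected for curves with no common component (the affine F_7-count falls short of the bound because intersections may lie at infinity, over extension fields, or carry multiplicity).


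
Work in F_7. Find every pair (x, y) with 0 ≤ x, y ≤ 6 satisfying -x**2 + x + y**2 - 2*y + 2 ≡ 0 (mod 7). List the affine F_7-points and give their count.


Affine F_7-points: {(2, 0), (2, 2), (4, 3), (4, 6), (6, 0), (6, 2)}; count = 6.

For each of the 49 pairs (x, y) ∈ F_7², evaluate f(x, y) mod 7. Record the zeros.
  x = 0: [0↦2, 1↦1, 2↦2, 3↦5, 4↦3, 5↦3, 6↦5]  zeros at y ∈ ∅
  x = 1: [0↦2, 1↦1, 2↦2, 3↦5, 4↦3, 5↦3, 6↦5]  zeros at y ∈ ∅
  x = 2: [0↦0, 1↦6, 2↦0, 3↦3, 4↦1, 5↦1, 6↦3]  zeros at y ∈ {0, 2}
  x = 3: [0↦3, 1↦2, 2↦3, 3↦6, 4↦4, 5↦4, 6↦6]  zeros at y ∈ ∅
  x = 4: [0↦4, 1↦3, 2↦4, 3↦0, 4↦5, 5↦5, 6↦0]  zeros at y ∈ {3, 6}
  x = 5: [0↦3, 1↦2, 2↦3, 3↦6, 4↦4, 5↦4, 6↦6]  zeros at y ∈ ∅
  x = 6: [0↦0, 1↦6, 2↦0, 3↦3, 4↦1, 5↦1, 6↦3]  zeros at y ∈ {0, 2}
Collecting zeros: affine points = {(2, 0), (2, 2), (4, 3), (4, 6), (6, 0), (6, 2)}.
Total count |C(F_7)_aff| = 6.


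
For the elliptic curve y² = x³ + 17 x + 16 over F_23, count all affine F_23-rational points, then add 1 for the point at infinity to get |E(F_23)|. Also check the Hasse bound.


Affine points = {(0, 4), (0, 19), (2, 9), (2, 14), (3, 5), (3, 18), (6, 9), (6, 14), (7, 8), (7, 15), (9, 1), (9, 22), (10, 6), (10, 17), (11, 4), (11, 19), (12, 4), (12, 19), (14, 10), (14, 13), (15, 9), (15, 14), (18, 6), (18, 17)}; affine count = 24; |E(F_23)| = 25.

Discriminant check: Δ ∝ 4a³ + 27b² = 4·17³ + 27·16² = 4·4913 + 27·256 ≡ 22 (mod 23). Nonzero ⇒ E is nonsingular.
For each x ∈ F_23, compute rhs = x³ + 17·x + 16 mod 23, then count y ∈ F_23 with y² ≡ rhs.
  x = 0: rhs = 16, matching y values: 4, 19 (2 points).
  x = 1: rhs = 11, matching y values: none (0 points).
  x = 2: rhs = 12, matching y values: 9, 14 (2 points).
  x = 3: rhs = 2, matching y values: 5, 18 (2 points).
  x = 4: rhs = 10, matching y values: none (0 points).
  x = 5: rhs = 19, matching y values: none (0 points).
  x = 6: rhs = 12, matching y values: 9, 14 (2 points).
  x = 7: rhs = 18, matching y values: 8, 15 (2 points).
  x = 8: rhs = 20, matching y values: none (0 points).
  x = 9: rhs = 1, matching y values: 1, 22 (2 points).
  x = 10: rhs = 13, matching y values: 6, 17 (2 points).
  x = 11: rhs = 16, matching y values: 4, 19 (2 points).
  x = 12: rhs = 16, matching y values: 4, 19 (2 points).
  x = 13: rhs = 19, matching y values: none (0 points).
  x = 14: rhs = 8, matching y values: 10, 13 (2 points).
  x = 15: rhs = 12, matching y values: 9, 14 (2 points).
  x = 16: rhs = 14, matching y values: none (0 points).
  x = 17: rhs = 20, matching y values: none (0 points).
  x = 18: rhs = 13, matching y values: 6, 17 (2 points).
  x = 19: rhs = 22, matching y values: none (0 points).
  x = 20: rhs = 7, matching y values: none (0 points).
  x = 21: rhs = 20, matching y values: none (0 points).
  x = 22: rhs = 21, matching y values: none (0 points).
Total affine count: 24.
Full point count |E(F_23)| = 24 + 1 = 25.
Hasse bound: |25 − (23+1)| = |1| = 1 ≤ 2√23 ≈ 9.5917 ✓.


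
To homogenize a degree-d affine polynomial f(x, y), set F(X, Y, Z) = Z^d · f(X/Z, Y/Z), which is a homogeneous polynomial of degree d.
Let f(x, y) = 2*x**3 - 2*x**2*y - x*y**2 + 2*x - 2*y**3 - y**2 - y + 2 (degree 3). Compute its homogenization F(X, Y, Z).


F(X, Y, Z) = 2*X**3 - 2*X**2*Y - X*Y**2 + 2*X*Z**2 - 2*Y**3 - Y**2*Z - Y*Z**2 + 2*Z**3

deg(f) = 3.
Substitute x = X/Z, y = Y/Z into f, then multiply by Z^3.
  monomial 2·x^3·y^0 ↦ 2·X^3·Y^0·Z^0.
  monomial -2·x^2·y^1 ↦ -2·X^2·Y^1·Z^0.
  monomial -1·x^1·y^2 ↦ -1·X^1·Y^2·Z^0.
  monomial 2·x^1·y^0 ↦ 2·X^1·Y^0·Z^2.
  monomial -2·x^0·y^3 ↦ -2·X^0·Y^3·Z^0.
  monomial -1·x^0·y^2 ↦ -1·X^0·Y^2·Z^1.
  monomial -1·x^0·y^1 ↦ -1·X^0·Y^1·Z^2.
  monomial 2·x^0·y^0 ↦ 2·X^0·Y^0·Z^3.
Collecting: F(X, Y, Z) = 2*X**3 - 2*X**2*Y - X*Y**2 + 2*X*Z**2 - 2*Y**3 - Y**2*Z - Y*Z**2 + 2*Z**3.


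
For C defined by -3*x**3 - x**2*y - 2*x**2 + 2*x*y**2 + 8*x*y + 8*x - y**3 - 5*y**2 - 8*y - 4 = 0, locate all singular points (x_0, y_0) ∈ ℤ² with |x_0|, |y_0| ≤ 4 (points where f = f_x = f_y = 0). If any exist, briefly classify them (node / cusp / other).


Singular points: {(0, -2)}; classification: cusp.

Compute partial derivatives:
  f_x = -9*x**2 - 2*x*y - 4*x + 2*y**2 + 8*y + 8.
  f_y = -x**2 + 4*x*y + 8*x - 3*y**2 - 10*y - 8.
Scan x_0 ∈ {−4, ..., 4}. For each x_0, f_y(x_0, y) is a polynomial in y; find its integer roots y ∈ {−4, ..., 4}, then test f_x and f at those candidates.
  x = -4: f_y(-4, y) = -3*y**2 - 26*y - 56; vanishes at y ∈ {-4}. (-4, -4): f_x = -152 ≠ 0.
  x = -3: f_y(-3, y) = -3*y**2 - 22*y - 41; no integer root y with |y| ≤ 4.
  x = -2: f_y(-2, y) = -3*y**2 - 18*y - 28; no integer root y with |y| ≤ 4.
  x = -1: f_y(-1, y) = -3*y**2 - 14*y - 17; no integer root y with |y| ≤ 4.
  x = 0: f_y(0, y) = -3*y**2 - 10*y - 8; vanishes at y ∈ {-2}. (0, -2): f_x = 0, f = 0 — SINGULAR.
  x = 1: f_y(1, y) = -3*y**2 - 6*y - 1; no integer root y with |y| ≤ 4.
  x = 2: f_y(2, y) = -3*y**2 - 2*y + 4; no integer root y with |y| ≤ 4.
  x = 3: f_y(3, y) = -3*y**2 + 2*y + 7; no integer root y with |y| ≤ 4.
  x = 4: f_y(4, y) = -3*y**2 + 6*y + 8; no integer root y with |y| ≤ 4.
Only singular point on the grid: (0, -2).
Classify: substitute x = 0 + u, y = -2 + v and expand: f = -3*u**3 - u**2*v + 2*u*v**2 - v**3 + v**2.
No constant or linear terms (consistent with a singular point). Quadratic part: v**2. Cubic part: -3*u**3 - u**2*v + 2*u*v**2 - v**3.
The quadratic part v**2 is a perfect square, so there is a single (double) tangent line v = 0, i.e. y = -2. Restricting the cubic part to that line (v = 0) leaves -3*u**3 ≠ 0, so f is not divisible by v and the branch is v² ≈ 3*u**3 to lowest order — this is a cusp.
Classification: cusp.


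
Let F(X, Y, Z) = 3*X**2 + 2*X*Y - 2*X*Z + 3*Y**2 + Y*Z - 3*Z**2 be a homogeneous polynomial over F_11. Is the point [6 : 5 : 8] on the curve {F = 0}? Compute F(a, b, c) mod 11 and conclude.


F(6,5,8) ≡ 6 (mod 11); P is NOT on the curve.

Evaluate F(6, 5, 8) term-by-term (mod 11).
  3*X**2 ↦ 3·36·1·1 = 108
  2*X*Y ↦ 2·6·5·1 = 60
  -2*X*Z ↦ -2·6·1·8 = -96
  3*Y**2 ↦ 3·1·25·1 = 75
  Y*Z ↦ 1·1·5·8 = 40
  -3*Z**2 ↦ -3·1·1·64 = -192
Sum: F(6, 5, 8) = (108) + (60) + (-96) + (75) + (40) + (-192) = -5.
Reducing mod 11: -5 ≡ 6 (mod 11).
Since F(a, b, c) ≡ 6 ≠ 0 (mod 11), P does NOT lie on the curve.


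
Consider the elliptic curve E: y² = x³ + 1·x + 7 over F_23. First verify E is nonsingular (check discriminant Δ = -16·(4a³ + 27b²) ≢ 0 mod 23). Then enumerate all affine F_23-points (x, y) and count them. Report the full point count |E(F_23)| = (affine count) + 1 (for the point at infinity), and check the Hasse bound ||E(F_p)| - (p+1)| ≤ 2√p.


Affine points = {(1, 3), (1, 20), (4, 11), (4, 12), (7, 9), (7, 14), (9, 3), (9, 20), (13, 3), (13, 20), (15, 4), (15, 19), (16, 5), (16, 18), (19, 10), (19, 13), (20, 0)}; affine count = 17; |E(F_23)| = 18.

Discriminant check: Δ ∝ 4a³ + 27b² = 4·1³ + 27·7² = 4·1 + 27·49 ≡ 16 (mod 23). Nonzero ⇒ E is nonsingular.
For each x ∈ F_23, compute rhs = x³ + 1·x + 7 mod 23, then count y ∈ F_23 with y² ≡ rhs.
  x = 0: rhs = 7, matching y values: none (0 points).
  x = 1: rhs = 9, matching y values: 3, 20 (2 points).
  x = 2: rhs = 17, matching y values: none (0 points).
  x = 3: rhs = 14, matching y values: none (0 points).
  x = 4: rhs = 6, matching y values: 11, 12 (2 points).
  x = 5: rhs = 22, matching y values: none (0 points).
  x = 6: rhs = 22, matching y values: none (0 points).
  x = 7: rhs = 12, matching y values: 9, 14 (2 points).
  x = 8: rhs = 21, matching y values: none (0 points).
  x = 9: rhs = 9, matching y values: 3, 20 (2 points).
  x = 10: rhs = 5, matching y values: none (0 points).
  x = 11: rhs = 15, matching y values: none (0 points).
  x = 12: rhs = 22, matching y values: none (0 points).
  x = 13: rhs = 9, matching y values: 3, 20 (2 points).
  x = 14: rhs = 5, matching y values: none (0 points).
  x = 15: rhs = 16, matching y values: 4, 19 (2 points).
  x = 16: rhs = 2, matching y values: 5, 18 (2 points).
  x = 17: rhs = 15, matching y values: none (0 points).
  x = 18: rhs = 15, matching y values: none (0 points).
  x = 19: rhs = 8, matching y values: 10, 13 (2 points).
  x = 20: rhs = 0, matching y values: 0 (1 points).
  x = 21: rhs = 20, matching y values: none (0 points).
  x = 22: rhs = 5, matching y values: none (0 points).
Total affine count: 17.
Full point count |E(F_23)| = 17 + 1 = 18.
Hasse bound: |18 − (23+1)| = |-6| = 6 ≤ 2√23 ≈ 9.5917 ✓.


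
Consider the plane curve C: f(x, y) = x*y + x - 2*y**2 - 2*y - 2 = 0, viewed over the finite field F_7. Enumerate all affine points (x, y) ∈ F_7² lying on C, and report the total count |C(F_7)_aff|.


Affine F_7-points: {(0, 2), (0, 4), (1, 5), (2, 0), (3, 1), (3, 3)}; count = 6.

For each of the 49 pairs (x, y) ∈ F_7², evaluate f(x, y) mod 7. Record the zeros.
  x = 0: [0↦5, 1↦1, 2↦0, 3↦2, 4↦0, 5↦1, 6↦5]  zeros at y ∈ {2, 4}
  x = 1: [0↦6, 1↦3, 2↦3, 3↦6, 4↦5, 5↦0, 6↦5]  zeros at y ∈ {5}
  x = 2: [0↦0, 1↦5, 2↦6, 3↦3, 4↦3, 5↦6, 6↦5]  zeros at y ∈ {0}
  x = 3: [0↦1, 1↦0, 2↦2, 3↦0, 4↦1, 5↦5, 6↦5]  zeros at y ∈ {1, 3}
  x = 4: [0↦2, 1↦2, 2↦5, 3↦4, 4↦6, 5↦4, 6↦5]  zeros at y ∈ ∅
  x = 5: [0↦3, 1↦4, 2↦1, 3↦1, 4↦4, 5↦3, 6↦5]  zeros at y ∈ ∅
  x = 6: [0↦4, 1↦6, 2↦4, 3↦5, 4↦2, 5↦2, 6↦5]  zeros at y ∈ ∅
Collecting zeros: affine points = {(0, 2), (0, 4), (1, 5), (2, 0), (3, 1), (3, 3)}.
Total count |C(F_7)_aff| = 6.


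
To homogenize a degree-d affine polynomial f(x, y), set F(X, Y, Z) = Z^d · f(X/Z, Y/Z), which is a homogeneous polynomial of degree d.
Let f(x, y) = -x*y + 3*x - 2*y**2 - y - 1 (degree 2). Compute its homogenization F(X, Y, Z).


F(X, Y, Z) = -X*Y + 3*X*Z - 2*Y**2 - Y*Z - Z**2

deg(f) = 2.
Substitute x = X/Z, y = Y/Z into f, then multiply by Z^2.
  monomial -1·x^1·y^1 ↦ -1·X^1·Y^1·Z^0.
  monomial 3·x^1·y^0 ↦ 3·X^1·Y^0·Z^1.
  monomial -2·x^0·y^2 ↦ -2·X^0·Y^2·Z^0.
  monomial -1·x^0·y^1 ↦ -1·X^0·Y^1·Z^1.
  monomial -1·x^0·y^0 ↦ -1·X^0·Y^0·Z^2.
Collecting: F(X, Y, Z) = -X*Y + 3*X*Z - 2*Y**2 - Y*Z - Z**2.
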